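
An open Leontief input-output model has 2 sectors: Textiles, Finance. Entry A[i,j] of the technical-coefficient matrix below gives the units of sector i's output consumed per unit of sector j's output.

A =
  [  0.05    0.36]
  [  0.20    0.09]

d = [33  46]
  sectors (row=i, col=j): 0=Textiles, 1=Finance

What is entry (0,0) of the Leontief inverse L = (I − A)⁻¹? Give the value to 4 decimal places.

Form M = I − A:
  [  0.95   -0.36]
  [ -0.20    0.91]
Leontief inverse L = M⁻¹:
  [  1.1483    0.4543]
  [  0.2524    1.1987]
Total output x = L · d:
  x_0 = 1.1483·33 + 0.4543·46 = 58.7886
  x_1 = 0.2524·33 + 1.1987·46 = 63.4700

L[0,0] = 1.1483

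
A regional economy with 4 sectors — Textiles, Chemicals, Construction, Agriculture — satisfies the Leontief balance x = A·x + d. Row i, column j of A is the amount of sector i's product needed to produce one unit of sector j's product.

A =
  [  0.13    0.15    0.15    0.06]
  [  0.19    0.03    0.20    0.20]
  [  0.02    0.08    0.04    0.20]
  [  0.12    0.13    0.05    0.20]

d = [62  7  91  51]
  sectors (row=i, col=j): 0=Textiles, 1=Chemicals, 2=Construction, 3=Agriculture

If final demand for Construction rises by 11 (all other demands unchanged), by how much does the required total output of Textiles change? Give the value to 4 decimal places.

2.8057

Form M = I − A:
  [  0.87   -0.15   -0.15   -0.06]
  [ -0.19    0.97   -0.20   -0.20]
  [ -0.02   -0.08    0.96   -0.20]
  [ -0.12   -0.13   -0.05    0.80]
Leontief inverse L = M⁻¹:
  [  1.2380    0.2416    0.2551    0.2170]
  [  0.3138    1.1574    0.3105    0.3905]
  [  0.1026    0.1502    1.1057    0.3217]
  [  0.2431    0.2337    0.1578    1.3661]
Total output x = L · d:
  x_0 = 1.2380·62 + 0.2416·7 + 0.2551·91 + 0.2170·51 = 112.7229
  x_1 = 0.3138·62 + 1.1574·7 + 0.3105·91 + 0.3905·51 = 75.7250
  x_2 = 0.1026·62 + 0.1502·7 + 1.1057·91 + 0.3217·51 = 124.4382
  x_3 = 0.2431·62 + 0.2337·7 + 0.1578·91 + 1.3661·51 = 100.7411
Δx_0 = L[0,2] · Δd_2 = 0.2551 · 11 = 2.8057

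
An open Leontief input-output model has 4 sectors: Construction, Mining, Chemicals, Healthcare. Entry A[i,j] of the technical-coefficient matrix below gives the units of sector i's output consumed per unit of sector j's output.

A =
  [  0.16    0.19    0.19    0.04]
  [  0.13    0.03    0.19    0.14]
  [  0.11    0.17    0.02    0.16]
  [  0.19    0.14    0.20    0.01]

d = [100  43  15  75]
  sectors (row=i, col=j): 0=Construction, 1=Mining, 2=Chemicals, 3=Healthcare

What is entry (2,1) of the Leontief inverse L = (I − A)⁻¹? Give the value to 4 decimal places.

Form M = I − A:
  [  0.84   -0.19   -0.19   -0.04]
  [ -0.13    0.97   -0.19   -0.14]
  [ -0.11   -0.17    0.98   -0.16]
  [ -0.19   -0.14   -0.20    0.99]
Leontief inverse L = M⁻¹:
  [  1.3269    0.3456    0.3570    0.1602]
  [  0.2773    1.1762    0.3289    0.2307]
  [  0.2534    0.2904    1.1751    0.2412]
  [  0.3451    0.2913    0.3524    1.1222]
Total output x = L · d:
  x_0 = 1.3269·100 + 0.3456·43 + 0.3570·15 + 0.1602·75 = 164.9213
  x_1 = 0.2773·100 + 1.1762·43 + 0.3289·15 + 0.2307·75 = 100.5362
  x_2 = 0.2534·100 + 0.2904·43 + 1.1751·15 + 0.2412·75 = 73.5406
  x_3 = 0.3451·100 + 0.2913·43 + 0.3524·15 + 1.1222·75 = 136.4831

L[2,1] = 0.2904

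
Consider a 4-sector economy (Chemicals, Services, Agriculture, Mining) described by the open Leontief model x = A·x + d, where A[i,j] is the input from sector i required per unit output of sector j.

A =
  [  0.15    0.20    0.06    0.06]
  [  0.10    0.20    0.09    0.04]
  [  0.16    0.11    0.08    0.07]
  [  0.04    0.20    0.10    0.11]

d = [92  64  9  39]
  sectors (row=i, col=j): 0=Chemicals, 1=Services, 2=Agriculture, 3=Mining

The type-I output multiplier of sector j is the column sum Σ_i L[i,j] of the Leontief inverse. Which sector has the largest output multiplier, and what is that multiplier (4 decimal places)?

Form M = I − A:
  [  0.85   -0.20   -0.06   -0.06]
  [ -0.10    0.80   -0.09   -0.04]
  [ -0.16   -0.11    0.92   -0.07]
  [ -0.04   -0.20   -0.10    0.89]
Leontief inverse L = M⁻¹:
  [  1.2478    0.3572    0.1283    0.1103]
  [  0.1904    1.3399    0.1527    0.0851]
  [  0.2494    0.2486    1.1403    0.1177]
  [  0.1269    0.3451    0.1682    1.1609]
Total output x = L · d:
  x_0 = 1.2478·92 + 0.3572·64 + 0.1283·9 + 0.1103·39 = 143.1143
  x_1 = 0.1904·92 + 1.3399·64 + 0.1527·9 + 0.0851·39 = 107.9589
  x_2 = 0.2494·92 + 0.2486·64 + 1.1403·9 + 0.1177·39 = 53.7088
  x_3 = 0.1269·92 + 0.3451·64 + 0.1682·9 + 1.1609·39 = 80.5475
Output multipliers (column sums of L):
  Chemicals: 1.8145
  Services: 2.2907
  Agriculture: 1.5896
  Mining: 1.4739

Services (2.2907)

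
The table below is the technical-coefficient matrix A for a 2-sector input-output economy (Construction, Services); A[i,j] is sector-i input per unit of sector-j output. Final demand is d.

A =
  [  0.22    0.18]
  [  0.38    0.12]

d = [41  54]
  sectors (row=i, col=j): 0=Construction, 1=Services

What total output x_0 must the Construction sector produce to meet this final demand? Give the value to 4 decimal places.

74.1100

Form M = I − A:
  [  0.78   -0.18]
  [ -0.38    0.88]
Leontief inverse L = M⁻¹:
  [  1.4239    0.2913]
  [  0.6149    1.2621]
Total output x = L · d:
  x_0 = 1.4239·41 + 0.2913·54 = 74.1100
  x_1 = 0.6149·41 + 1.2621·54 = 93.3657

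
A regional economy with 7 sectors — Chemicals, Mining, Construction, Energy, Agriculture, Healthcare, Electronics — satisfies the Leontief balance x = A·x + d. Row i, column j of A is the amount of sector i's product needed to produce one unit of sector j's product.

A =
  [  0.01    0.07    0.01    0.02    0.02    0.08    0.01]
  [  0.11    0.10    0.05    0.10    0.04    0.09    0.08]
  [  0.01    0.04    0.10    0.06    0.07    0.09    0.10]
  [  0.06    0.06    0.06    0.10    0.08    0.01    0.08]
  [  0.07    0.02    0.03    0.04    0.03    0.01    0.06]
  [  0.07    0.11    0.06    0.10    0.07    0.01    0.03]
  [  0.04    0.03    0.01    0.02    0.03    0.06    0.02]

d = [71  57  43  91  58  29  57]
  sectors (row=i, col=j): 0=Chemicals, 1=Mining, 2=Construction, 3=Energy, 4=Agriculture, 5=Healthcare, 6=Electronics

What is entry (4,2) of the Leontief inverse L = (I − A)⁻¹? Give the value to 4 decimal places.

L[4,2] = 0.0453

Form M = I − A:
  [  0.99   -0.07   -0.01   -0.02   -0.02   -0.08   -0.01]
  [ -0.11    0.90   -0.05   -0.10   -0.04   -0.09   -0.08]
  [ -0.01   -0.04    0.90   -0.06   -0.07   -0.09   -0.10]
  [ -0.06   -0.06   -0.06    0.90   -0.08   -0.01   -0.08]
  [ -0.07   -0.02   -0.03   -0.04    0.97   -0.01   -0.06]
  [ -0.07   -0.11   -0.06   -0.10   -0.07    0.99   -0.03]
  [ -0.04   -0.03   -0.01   -0.02   -0.03   -0.06    0.98]
Leontief inverse L = M⁻¹:
  [  1.0354    0.0990    0.0285    0.0492    0.0396    0.0980    0.0310]
  [  0.1605    1.1612    0.0904    0.1605    0.0848    0.1370    0.1281]
  [  0.0498    0.0842    1.1372    0.1083    0.1090    0.1259    0.1428]
  [  0.0974    0.0999    0.0910    1.1432    0.1140    0.0452    0.1201]
  [  0.0884    0.0427    0.0453    0.0615    1.0476    0.0311    0.0791]
  [  0.1119    0.1559    0.0941    0.1490    0.1058    1.0489    0.0742]
  [  0.0592    0.0533    0.0245    0.0424    0.0462    0.0756    1.0365]
Total output x = L · d:
  x_0 = 1.0354·71 + 0.0990·57 + 0.0285·43 + 0.0492·91 + 0.0396·58 + 0.0980·29 + 0.0310·57 = 91.7622
  x_1 = 0.1605·71 + 1.1612·57 + 0.0904·43 + 0.1605·91 + 0.0848·58 + 0.1370·29 + 0.1281·57 = 112.2682
  x_2 = 0.0498·71 + 0.0842·57 + 1.1372·43 + 0.1083·91 + 0.1090·58 + 0.1259·29 + 0.1428·57 = 85.1979
  x_3 = 0.0974·71 + 0.0999·57 + 0.0910·43 + 1.1432·91 + 0.1140·58 + 0.0452·29 + 0.1201·57 = 135.3207
  x_4 = 0.0884·71 + 0.0427·57 + 0.0453·43 + 0.0615·91 + 1.0476·58 + 0.0311·29 + 0.0791·57 = 82.4289
  x_5 = 0.1119·71 + 0.1559·57 + 0.0941·43 + 0.1490·91 + 0.1058·58 + 1.0489·29 + 0.0742·57 = 75.2222
  x_6 = 0.0592·71 + 0.0533·57 + 0.0245·43 + 0.0424·91 + 0.0462·58 + 0.0756·29 + 1.0365·57 = 76.1052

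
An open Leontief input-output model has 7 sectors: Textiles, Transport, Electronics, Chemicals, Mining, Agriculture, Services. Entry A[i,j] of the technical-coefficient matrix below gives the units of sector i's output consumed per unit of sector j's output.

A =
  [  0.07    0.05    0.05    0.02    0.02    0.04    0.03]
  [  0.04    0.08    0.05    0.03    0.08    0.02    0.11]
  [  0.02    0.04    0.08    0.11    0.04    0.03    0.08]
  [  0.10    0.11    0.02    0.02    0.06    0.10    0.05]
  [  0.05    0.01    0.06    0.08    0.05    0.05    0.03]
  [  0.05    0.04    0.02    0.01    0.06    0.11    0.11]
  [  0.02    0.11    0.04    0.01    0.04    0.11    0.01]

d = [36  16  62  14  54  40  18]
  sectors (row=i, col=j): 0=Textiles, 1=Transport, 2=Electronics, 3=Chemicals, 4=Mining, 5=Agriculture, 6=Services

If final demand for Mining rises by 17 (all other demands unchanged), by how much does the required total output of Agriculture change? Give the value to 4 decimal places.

Form M = I − A:
  [  0.93   -0.05   -0.05   -0.02   -0.02   -0.04   -0.03]
  [ -0.04    0.92   -0.05   -0.03   -0.08   -0.02   -0.11]
  [ -0.02   -0.04    0.92   -0.11   -0.04   -0.03   -0.08]
  [ -0.10   -0.11   -0.02    0.98   -0.06   -0.10   -0.05]
  [ -0.05   -0.01   -0.06   -0.08    0.95   -0.05   -0.03]
  [ -0.05   -0.04   -0.02   -0.01   -0.06    0.89   -0.11]
  [ -0.02   -0.11   -0.04   -0.01   -0.04   -0.11    0.99]
Leontief inverse L = M⁻¹:
  [  1.0912    0.0771    0.0710    0.0373    0.0415    0.0668    0.0579]
  [  0.0686    1.1224    0.0810    0.0562    0.1130    0.0618    0.1465]
  [  0.0527    0.0856    1.1090    0.1361    0.0734    0.0757    0.1182]
  [  0.1352    0.1535    0.0521    1.0441    0.0972    0.1461    0.0973]
  [  0.0784    0.0428    0.0835    0.1016    1.0759    0.0867    0.0613]
  [  0.0779    0.0788    0.0467    0.0300    0.0915    1.1572    0.1478]
  [  0.0450    0.1418    0.0643    0.0305    0.0710    0.1448    1.0522]
Total output x = L · d:
  x_0 = 1.0912·36 + 0.0771·16 + 0.0710·62 + 0.0373·14 + 0.0415·54 + 0.0668·40 + 0.0579·18 = 51.3954
  x_1 = 0.0686·36 + 1.1224·16 + 0.0810·62 + 0.0562·14 + 0.1130·54 + 0.0618·40 + 0.1465·18 = 37.4479
  x_2 = 0.0527·36 + 0.0856·16 + 1.1090·62 + 0.1361·14 + 0.0734·54 + 0.0757·40 + 0.1182·18 = 83.0505
  x_3 = 0.1352·36 + 0.1535·16 + 0.0521·62 + 1.0441·14 + 0.0972·54 + 0.1461·40 + 0.0973·18 = 38.0173
  x_4 = 0.0784·36 + 0.0428·16 + 0.0835·62 + 0.1016·14 + 1.0759·54 + 0.0867·40 + 0.0613·18 = 72.7771
  x_5 = 0.0779·36 + 0.0788·16 + 0.0467·62 + 0.0300·14 + 0.0915·54 + 1.1572·40 + 0.1478·18 = 61.2709
  x_6 = 0.0450·36 + 0.1418·16 + 0.0643·62 + 0.0305·14 + 0.0710·54 + 0.1448·40 + 1.0522·18 = 36.8689
Δx_5 = L[5,4] · Δd_4 = 0.0915 · 17 = 1.5547

1.5547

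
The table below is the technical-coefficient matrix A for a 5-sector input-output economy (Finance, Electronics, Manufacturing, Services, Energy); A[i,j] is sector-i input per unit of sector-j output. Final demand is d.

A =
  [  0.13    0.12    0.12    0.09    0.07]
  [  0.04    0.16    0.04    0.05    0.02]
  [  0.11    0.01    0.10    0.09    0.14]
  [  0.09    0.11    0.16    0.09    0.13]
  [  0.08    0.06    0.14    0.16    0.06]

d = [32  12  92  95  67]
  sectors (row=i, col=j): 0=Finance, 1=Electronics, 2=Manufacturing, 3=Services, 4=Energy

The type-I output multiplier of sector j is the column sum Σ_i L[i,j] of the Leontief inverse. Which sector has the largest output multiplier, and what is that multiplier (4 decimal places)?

Manufacturing (2.0630)

Form M = I − A:
  [  0.87   -0.12   -0.12   -0.09   -0.07]
  [ -0.04    0.84   -0.04   -0.05   -0.02]
  [ -0.11   -0.01    0.90   -0.09   -0.14]
  [ -0.09   -0.11   -0.16    0.91   -0.13]
  [ -0.08   -0.06   -0.14   -0.16    0.94]
Leontief inverse L = M⁻¹:
  [  1.2212    0.2121    0.2287    0.1823    0.1547]
  [  0.0828    1.2200    0.0912    0.0946    0.0588]
  [  0.1957    0.0820    1.2077    0.1822    0.2214]
  [  0.1896    0.2033    0.2822    1.1964    0.2259]
  [  0.1706    0.1427    0.2532    0.2523    1.1522]
Total output x = L · d:
  x_0 = 1.2212·32 + 0.2121·12 + 0.2287·92 + 0.1823·95 + 0.1547·67 = 90.3452
  x_1 = 0.0828·32 + 1.2200·12 + 0.0912·92 + 0.0946·95 + 0.0588·67 = 38.6065
  x_2 = 0.1957·32 + 0.0820·12 + 1.2077·92 + 0.1822·95 + 0.2214·67 = 150.4960
  x_3 = 0.1896·32 + 0.2033·12 + 0.2822·92 + 1.1964·95 + 0.2259·67 = 163.2632
  x_4 = 0.1706·32 + 0.1427·12 + 0.2532·92 + 0.2523·95 + 1.1522·67 = 131.6336
Output multipliers (column sums of L):
  Finance: 1.8599
  Electronics: 1.8601
  Manufacturing: 2.0630
  Services: 1.9078
  Energy: 1.8130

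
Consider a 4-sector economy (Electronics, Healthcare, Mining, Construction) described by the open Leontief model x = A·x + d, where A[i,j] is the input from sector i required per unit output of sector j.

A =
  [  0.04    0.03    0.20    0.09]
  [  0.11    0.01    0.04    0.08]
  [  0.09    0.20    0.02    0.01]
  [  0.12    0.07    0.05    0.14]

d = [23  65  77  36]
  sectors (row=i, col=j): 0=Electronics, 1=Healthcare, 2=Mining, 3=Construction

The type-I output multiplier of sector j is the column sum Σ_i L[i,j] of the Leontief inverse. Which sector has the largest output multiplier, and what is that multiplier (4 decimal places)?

Form M = I − A:
  [  0.96   -0.03   -0.20   -0.09]
  [ -0.11    0.99   -0.04   -0.08]
  [ -0.09   -0.20    0.98   -0.01]
  [ -0.12   -0.07   -0.05    0.86]
Leontief inverse L = M⁻¹:
  [  1.0892    0.0888    0.2323    0.1249]
  [  0.1401    1.0378    0.0767    0.1121]
  [  0.1304    0.2211    1.0584    0.0465]
  [  0.1710    0.1097    0.1002    1.1921]
Total output x = L · d:
  x_0 = 1.0892·23 + 0.0888·65 + 0.2323·77 + 0.1249·36 = 53.2069
  x_1 = 0.1401·23 + 1.0378·65 + 0.0767·77 + 0.1121·36 = 80.6158
  x_2 = 0.1304·23 + 0.2211·65 + 1.0584·77 + 0.0465·36 = 100.5395
  x_3 = 0.1710·23 + 0.1097·65 + 0.1002·77 + 1.1921·36 = 61.6918
Output multipliers (column sums of L):
  Electronics: 1.5307
  Healthcare: 1.4573
  Mining: 1.4676
  Construction: 1.4756

Electronics (1.5307)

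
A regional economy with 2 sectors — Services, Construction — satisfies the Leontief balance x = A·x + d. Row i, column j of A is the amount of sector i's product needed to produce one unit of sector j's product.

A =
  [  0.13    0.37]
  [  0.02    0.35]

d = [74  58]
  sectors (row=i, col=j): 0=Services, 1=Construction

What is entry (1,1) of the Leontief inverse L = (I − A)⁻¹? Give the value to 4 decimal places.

Form M = I − A:
  [  0.87   -0.37]
  [ -0.02    0.65]
Leontief inverse L = M⁻¹:
  [  1.1647    0.6630]
  [  0.0358    1.5589]
Total output x = L · d:
  x_0 = 1.1647·74 + 0.6630·58 = 124.6372
  x_1 = 0.0358·74 + 1.5589·58 = 93.0658

L[1,1] = 1.5589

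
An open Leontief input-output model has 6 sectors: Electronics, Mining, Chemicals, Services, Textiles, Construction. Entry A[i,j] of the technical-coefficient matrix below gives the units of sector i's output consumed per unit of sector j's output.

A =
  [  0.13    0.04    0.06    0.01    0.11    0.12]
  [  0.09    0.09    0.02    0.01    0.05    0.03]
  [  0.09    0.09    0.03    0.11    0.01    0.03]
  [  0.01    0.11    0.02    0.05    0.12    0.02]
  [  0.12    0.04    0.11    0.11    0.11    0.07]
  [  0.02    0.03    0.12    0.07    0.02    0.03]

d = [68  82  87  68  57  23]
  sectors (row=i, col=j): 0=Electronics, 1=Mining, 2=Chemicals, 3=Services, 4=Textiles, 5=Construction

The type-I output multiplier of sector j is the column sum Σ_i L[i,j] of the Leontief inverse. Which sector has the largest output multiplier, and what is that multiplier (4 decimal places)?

Form M = I − A:
  [  0.87   -0.04   -0.06   -0.01   -0.11   -0.12]
  [ -0.09    0.91   -0.02   -0.01   -0.05   -0.03]
  [ -0.09   -0.09    0.97   -0.11   -0.01   -0.03]
  [ -0.01   -0.11   -0.02    0.95   -0.12   -0.02]
  [ -0.12   -0.04   -0.11   -0.11    0.89   -0.07]
  [ -0.02   -0.03   -0.12   -0.07   -0.02    0.97]
Leontief inverse L = M⁻¹:
  [  1.1976    0.0840    0.1165    0.0585    0.1657    0.1675]
  [  0.1345    1.1194    0.0492    0.0332    0.0859    0.0597]
  [  0.1337    0.1314    1.0585    0.1362    0.0555    0.0602]
  [  0.0568    0.1474    0.0532    1.0833    0.1630    0.0473]
  [  0.1953    0.1013    0.1665    0.1680    1.1807    0.1211]
  [  0.0535    0.0653    0.1421    0.1007    0.0490    1.0496]
Total output x = L · d:
  x_0 = 1.1976·68 + 0.0840·82 + 0.1165·87 + 0.0585·68 + 0.1657·57 + 0.1675·23 = 115.7396
  x_1 = 0.1345·68 + 1.1194·82 + 0.0492·87 + 0.0332·68 + 0.0859·57 + 0.0597·23 = 113.7489
  x_2 = 0.1337·68 + 0.1314·82 + 1.0585·87 + 0.1362·68 + 0.0555·57 + 0.0602·23 = 125.7663
  x_3 = 0.0568·68 + 0.1474·82 + 0.0532·87 + 1.0833·68 + 0.1630·57 + 0.0473·23 = 104.6286
  x_4 = 0.1953·68 + 0.1013·82 + 0.1665·87 + 0.1680·68 + 1.1807·57 + 0.1211·23 = 117.5760
  x_5 = 0.0535·68 + 0.0653·82 + 0.1421·87 + 0.1007·68 + 0.0490·57 + 1.0496·23 = 55.1492
Output multipliers (column sums of L):
  Electronics: 1.7713
  Mining: 1.6490
  Chemicals: 1.5861
  Services: 1.5800
  Textiles: 1.6998
  Construction: 1.5054

Electronics (1.7713)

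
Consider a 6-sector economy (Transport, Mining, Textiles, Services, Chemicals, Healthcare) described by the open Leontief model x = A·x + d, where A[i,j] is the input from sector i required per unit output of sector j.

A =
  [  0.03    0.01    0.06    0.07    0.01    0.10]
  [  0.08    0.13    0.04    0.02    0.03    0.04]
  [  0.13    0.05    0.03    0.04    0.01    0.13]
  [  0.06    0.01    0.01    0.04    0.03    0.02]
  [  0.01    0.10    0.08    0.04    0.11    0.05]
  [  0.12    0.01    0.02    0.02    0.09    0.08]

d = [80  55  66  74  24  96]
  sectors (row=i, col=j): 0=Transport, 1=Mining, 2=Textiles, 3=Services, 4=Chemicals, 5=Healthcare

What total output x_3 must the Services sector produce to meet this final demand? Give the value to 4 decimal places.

Form M = I − A:
  [  0.97   -0.01   -0.06   -0.07   -0.01   -0.10]
  [ -0.08    0.87   -0.04   -0.02   -0.03   -0.04]
  [ -0.13   -0.05    0.97   -0.04   -0.01   -0.13]
  [ -0.06   -0.01   -0.01    0.96   -0.03   -0.02]
  [ -0.01   -0.10   -0.08   -0.04    0.89   -0.05]
  [ -0.12   -0.01   -0.02   -0.02   -0.09    0.92]
Leontief inverse L = M⁻¹:
  [  1.0642    0.0223    0.0728    0.0850    0.0296    0.1304]
  [  0.1162    1.1613    0.0612    0.0389    0.0501    0.0753]
  [  0.1724    0.0693    1.0516    0.0629    0.0358    0.1737]
  [  0.0743    0.0192    0.0204    1.0508    0.0409    0.0369]
  [  0.0523    0.1396    0.1056    0.0605    1.1412    0.0900]
  [  0.1506    0.0311    0.0438    0.0417    0.1177    1.1182]
Total output x = L · d:
  x_0 = 1.0642·80 + 0.0223·55 + 0.0728·66 + 0.0850·74 + 0.0296·24 + 0.1304·96 = 110.6839
  x_1 = 0.1162·80 + 1.1613·55 + 0.0612·66 + 0.0389·74 + 0.0501·24 + 0.0753·96 = 88.5184
  x_2 = 0.1724·80 + 0.0693·55 + 1.0516·66 + 0.0629·74 + 0.0358·24 + 0.1737·96 = 109.1954
  x_3 = 0.0743·80 + 0.0192·55 + 0.0204·66 + 1.0508·74 + 0.0409·24 + 0.0369·96 = 90.6212
  x_4 = 0.0523·80 + 0.1396·55 + 0.1056·66 + 0.0605·74 + 1.1412·24 + 0.0900·96 = 59.3415
  x_5 = 0.1506·80 + 0.0311·55 + 0.0438·66 + 0.0417·74 + 0.1177·24 + 1.1182·96 = 129.8960

90.6212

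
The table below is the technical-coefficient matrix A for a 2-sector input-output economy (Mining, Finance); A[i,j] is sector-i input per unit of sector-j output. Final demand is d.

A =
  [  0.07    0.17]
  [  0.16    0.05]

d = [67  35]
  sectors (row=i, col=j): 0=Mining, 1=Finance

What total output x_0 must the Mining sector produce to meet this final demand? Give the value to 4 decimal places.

Form M = I − A:
  [  0.93   -0.17]
  [ -0.16    0.95]
Leontief inverse L = M⁻¹:
  [  1.1094    0.1985]
  [  0.1869    1.0861]
Total output x = L · d:
  x_0 = 1.1094·67 + 0.1985·35 = 81.2799
  x_1 = 0.1869·67 + 1.0861·35 = 50.5314

81.2799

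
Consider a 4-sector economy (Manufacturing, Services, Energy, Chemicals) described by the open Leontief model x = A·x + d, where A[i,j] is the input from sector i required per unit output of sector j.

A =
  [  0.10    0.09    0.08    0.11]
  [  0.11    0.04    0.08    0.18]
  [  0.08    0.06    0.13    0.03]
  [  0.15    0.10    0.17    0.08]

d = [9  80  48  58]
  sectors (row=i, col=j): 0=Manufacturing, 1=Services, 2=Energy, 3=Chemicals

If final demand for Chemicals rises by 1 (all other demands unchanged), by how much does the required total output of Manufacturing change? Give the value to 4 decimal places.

0.1718

Form M = I − A:
  [  0.90   -0.09   -0.08   -0.11]
  [ -0.11    0.96   -0.08   -0.18]
  [ -0.08   -0.06    0.87   -0.03]
  [ -0.15   -0.10   -0.17    0.92]
Leontief inverse L = M⁻¹:
  [  1.1702    0.1372    0.1538    0.1718]
  [  0.1889    1.0949    0.1654    0.2422]
  [  0.1287    0.0936    1.1840    0.0723]
  [  0.2351    0.1587    0.2618    1.1547]
Total output x = L · d:
  x_0 = 1.1702·9 + 0.1372·80 + 0.1538·48 + 0.1718·58 = 38.8528
  x_1 = 0.1889·9 + 1.0949·80 + 0.1654·48 + 0.2422·58 = 111.2816
  x_2 = 0.1287·9 + 0.0936·80 + 1.1840·48 + 0.0723·58 = 69.6731
  x_3 = 0.2351·9 + 0.1587·80 + 0.2618·48 + 1.1547·58 = 94.3484
Δx_0 = L[0,3] · Δd_3 = 0.1718 · 1 = 0.1718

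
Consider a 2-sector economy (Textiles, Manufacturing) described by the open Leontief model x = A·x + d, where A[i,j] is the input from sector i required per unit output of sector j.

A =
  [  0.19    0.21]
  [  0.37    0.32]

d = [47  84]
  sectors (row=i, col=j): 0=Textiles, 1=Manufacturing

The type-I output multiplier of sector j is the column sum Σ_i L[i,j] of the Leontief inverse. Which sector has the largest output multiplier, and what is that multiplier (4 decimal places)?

Textiles (2.2194)

Form M = I − A:
  [  0.81   -0.21]
  [ -0.37    0.68]
Leontief inverse L = M⁻¹:
  [  1.4373    0.4439]
  [  0.7821    1.7121]
Total output x = L · d:
  x_0 = 1.4373·47 + 0.4439·84 = 104.8404
  x_1 = 0.7821·47 + 1.7121·84 = 180.5749
Output multipliers (column sums of L):
  Textiles: 2.2194
  Manufacturing: 2.1560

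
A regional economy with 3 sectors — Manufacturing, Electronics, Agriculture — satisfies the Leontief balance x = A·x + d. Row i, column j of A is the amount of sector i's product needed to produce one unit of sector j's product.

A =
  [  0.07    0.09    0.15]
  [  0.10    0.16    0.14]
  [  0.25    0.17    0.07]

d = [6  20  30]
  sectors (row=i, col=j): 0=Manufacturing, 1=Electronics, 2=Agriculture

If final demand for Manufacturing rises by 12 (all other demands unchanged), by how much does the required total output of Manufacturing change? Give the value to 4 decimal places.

13.7957

Form M = I − A:
  [  0.93   -0.09   -0.15]
  [ -0.10    0.84   -0.14]
  [ -0.25   -0.17    0.93]
Leontief inverse L = M⁻¹:
  [  1.1496    0.1658    0.2104]
  [  0.1943    1.2559    0.2204]
  [  0.3446    0.2741    1.1721]
Total output x = L · d:
  x_0 = 1.1496·6 + 0.1658·20 + 0.2104·30 = 16.5243
  x_1 = 0.1943·6 + 1.2559·20 + 0.2204·30 = 32.8956
  x_2 = 0.3446·6 + 0.2741·20 + 1.1721·30 = 42.7132
Δx_0 = L[0,0] · Δd_0 = 1.1496 · 12 = 13.7957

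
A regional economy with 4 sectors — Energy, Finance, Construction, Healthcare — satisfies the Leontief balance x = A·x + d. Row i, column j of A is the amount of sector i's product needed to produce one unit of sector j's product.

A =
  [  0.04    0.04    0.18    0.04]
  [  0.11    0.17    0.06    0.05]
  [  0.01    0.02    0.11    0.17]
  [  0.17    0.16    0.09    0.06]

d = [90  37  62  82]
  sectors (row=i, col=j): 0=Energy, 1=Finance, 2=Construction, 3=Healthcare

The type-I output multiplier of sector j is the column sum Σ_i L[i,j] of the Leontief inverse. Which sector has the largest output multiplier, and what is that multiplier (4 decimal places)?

Construction (1.6920)

Form M = I − A:
  [  0.96   -0.04   -0.18   -0.04]
  [ -0.11    0.83   -0.06   -0.05]
  [ -0.01   -0.02    0.89   -0.17]
  [ -0.17   -0.16   -0.09    0.94]
Leontief inverse L = M⁻¹:
  [  1.0688    0.0746    0.2304    0.0911]
  [  0.1595    1.2338    0.1251    0.0950]
  [  0.0588    0.0726    1.1623    0.2166]
  [  0.2261    0.2305    0.1742    1.1172]
Total output x = L · d:
  x_0 = 1.0688·90 + 0.0746·37 + 0.2304·62 + 0.0911·82 = 120.7048
  x_1 = 0.1595·90 + 1.2338·37 + 0.1251·62 + 0.0950·82 = 75.5537
  x_2 = 0.0588·90 + 0.0726·37 + 1.1623·62 + 0.2166·82 = 97.7943
  x_3 = 0.2261·90 + 0.2305·37 + 0.1742·62 + 1.1172·82 = 131.2871
Output multipliers (column sums of L):
  Energy: 1.5131
  Finance: 1.6115
  Construction: 1.6920
  Healthcare: 1.5199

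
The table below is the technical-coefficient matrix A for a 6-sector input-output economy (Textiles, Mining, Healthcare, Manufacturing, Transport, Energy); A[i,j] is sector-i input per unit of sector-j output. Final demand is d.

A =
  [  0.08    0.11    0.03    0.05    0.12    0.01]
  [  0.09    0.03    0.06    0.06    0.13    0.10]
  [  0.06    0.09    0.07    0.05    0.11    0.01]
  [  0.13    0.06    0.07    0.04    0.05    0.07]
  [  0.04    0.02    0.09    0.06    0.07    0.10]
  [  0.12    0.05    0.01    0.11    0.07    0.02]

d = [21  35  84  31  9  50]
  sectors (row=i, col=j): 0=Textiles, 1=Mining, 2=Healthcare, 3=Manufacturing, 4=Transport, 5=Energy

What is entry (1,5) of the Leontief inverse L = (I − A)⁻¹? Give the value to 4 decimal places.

L[1,5] = 0.1406

Form M = I − A:
  [  0.92   -0.11   -0.03   -0.05   -0.12   -0.01]
  [ -0.09    0.97   -0.06   -0.06   -0.13   -0.10]
  [ -0.06   -0.09    0.93   -0.05   -0.11   -0.01]
  [ -0.13   -0.06   -0.07    0.96   -0.05   -0.07]
  [ -0.04   -0.02   -0.09   -0.06    0.93   -0.10]
  [ -0.12   -0.05   -0.01   -0.11   -0.07    0.98]
Leontief inverse L = M⁻¹:
  [  1.1335    0.1472    0.0712    0.0895    0.1840    0.0525]
  [  0.1544    1.0761    0.1034    0.1092    0.1990    0.1406]
  [  0.1112    0.1272    1.1109    0.0880    0.1720    0.0493]
  [  0.1890    0.1061    0.1070    1.0829    0.1179    0.1032]
  [  0.0939    0.0583    0.1247    0.1003    1.1255    0.1302]
  [  0.1757    0.0903    0.0462    0.1461    0.1281    1.0554]
Total output x = L · d:
  x_0 = 1.1335·21 + 0.1472·35 + 0.0712·84 + 0.0895·31 + 0.1840·9 + 0.0525·50 = 41.9847
  x_1 = 0.1544·21 + 1.0761·35 + 0.1034·84 + 0.1092·31 + 0.1990·9 + 0.1406·50 = 61.7996
  x_2 = 0.1112·21 + 0.1272·35 + 1.1109·84 + 0.0880·31 + 0.1720·9 + 0.0493·50 = 106.8403
  x_3 = 0.1890·21 + 0.1061·35 + 0.1070·84 + 1.0829·31 + 0.1179·9 + 0.1032·50 = 56.4579
  x_4 = 0.0939·21 + 0.0583·35 + 0.1247·84 + 0.1003·31 + 1.1255·9 + 0.1302·50 = 34.2335
  x_5 = 0.1757·21 + 0.0903·35 + 0.0462·84 + 0.1461·31 + 0.1281·9 + 1.0554·50 = 69.1870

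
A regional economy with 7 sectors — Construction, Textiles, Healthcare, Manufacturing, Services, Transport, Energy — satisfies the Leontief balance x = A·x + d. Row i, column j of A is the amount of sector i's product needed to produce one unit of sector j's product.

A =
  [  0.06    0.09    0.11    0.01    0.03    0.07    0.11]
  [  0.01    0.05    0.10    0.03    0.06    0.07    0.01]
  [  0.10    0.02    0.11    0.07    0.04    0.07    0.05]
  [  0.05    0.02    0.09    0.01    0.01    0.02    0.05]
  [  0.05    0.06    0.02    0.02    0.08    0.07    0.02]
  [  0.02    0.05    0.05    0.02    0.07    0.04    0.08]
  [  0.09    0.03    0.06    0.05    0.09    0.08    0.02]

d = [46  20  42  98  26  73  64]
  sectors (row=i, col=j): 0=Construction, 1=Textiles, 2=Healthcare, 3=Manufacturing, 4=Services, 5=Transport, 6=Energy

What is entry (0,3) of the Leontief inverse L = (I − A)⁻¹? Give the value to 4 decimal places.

L[0,3] = 0.0386

Form M = I − A:
  [  0.94   -0.09   -0.11   -0.01   -0.03   -0.07   -0.11]
  [ -0.01    0.95   -0.10   -0.03   -0.06   -0.07   -0.01]
  [ -0.10   -0.02    0.89   -0.07   -0.04   -0.07   -0.05]
  [ -0.05   -0.02   -0.09    0.99   -0.01   -0.02   -0.05]
  [ -0.05   -0.06   -0.02   -0.02    0.92   -0.07   -0.02]
  [ -0.02   -0.05   -0.05   -0.02   -0.07    0.96   -0.08]
  [ -0.09   -0.03   -0.06   -0.05   -0.09   -0.08    0.98]
Leontief inverse L = M⁻¹:
  [  1.1064    0.1251    0.1732    0.0386    0.0758    0.1211    0.1477]
  [  0.0392    1.0724    0.1403    0.0484    0.0890    0.1017    0.0351]
  [  0.1457    0.0544    1.1718    0.0946    0.0781    0.1154    0.0925]
  [  0.0781    0.0385    0.1260    1.0262    0.0324    0.0475    0.0725]
  [  0.0741    0.0857    0.0559    0.0340    1.1098    0.1011    0.0447]
  [  0.0503    0.0736    0.0879    0.0379    0.1024    1.0739    0.1026]
  [  0.1266    0.0635    0.1107    0.0694    0.1264    0.1207    1.0569]
Total output x = L · d:
  x_0 = 1.1064·46 + 0.1251·20 + 0.1732·42 + 0.0386·98 + 0.0758·26 + 0.1211·73 + 0.1477·64 = 84.7198
  x_1 = 0.0392·46 + 1.0724·20 + 0.1403·42 + 0.0484·98 + 0.0890·26 + 0.1017·73 + 0.0351·64 = 45.8747
  x_2 = 0.1457·46 + 0.0544·20 + 1.1718·42 + 0.0946·98 + 0.0781·26 + 0.1154·73 + 0.0925·64 = 82.6499
  x_3 = 0.0781·46 + 0.0385·20 + 0.1260·42 + 1.0262·98 + 0.0324·26 + 0.0475·73 + 0.0725·64 = 119.1729
  x_4 = 0.0741·46 + 0.0857·20 + 0.0559·42 + 0.0340·98 + 1.1098·26 + 0.1011·73 + 0.0447·64 = 49.8993
  x_5 = 0.0503·46 + 0.0736·20 + 0.0879·42 + 0.0379·98 + 0.1024·26 + 1.0739·73 + 0.1026·64 = 98.8119
  x_6 = 0.1266·46 + 0.0635·20 + 0.1107·42 + 0.0694·98 + 0.1264·26 + 0.1207·73 + 1.0569·64 = 98.2802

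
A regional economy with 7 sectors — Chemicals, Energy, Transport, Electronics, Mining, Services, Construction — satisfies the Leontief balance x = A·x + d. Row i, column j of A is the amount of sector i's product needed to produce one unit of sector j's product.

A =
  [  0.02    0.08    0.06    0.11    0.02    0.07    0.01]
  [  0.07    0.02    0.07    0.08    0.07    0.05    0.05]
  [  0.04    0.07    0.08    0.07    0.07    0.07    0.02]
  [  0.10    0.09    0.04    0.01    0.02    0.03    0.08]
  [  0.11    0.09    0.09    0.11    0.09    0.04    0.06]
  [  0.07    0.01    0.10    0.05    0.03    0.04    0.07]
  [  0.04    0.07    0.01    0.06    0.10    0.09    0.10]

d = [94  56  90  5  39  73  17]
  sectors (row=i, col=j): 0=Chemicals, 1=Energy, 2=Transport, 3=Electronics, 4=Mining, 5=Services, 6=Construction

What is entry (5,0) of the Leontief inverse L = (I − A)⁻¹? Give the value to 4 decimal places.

Form M = I − A:
  [  0.98   -0.08   -0.06   -0.11   -0.02   -0.07   -0.01]
  [ -0.07    0.98   -0.07   -0.08   -0.07   -0.05   -0.05]
  [ -0.04   -0.07    0.92   -0.07   -0.07   -0.07   -0.02]
  [ -0.10   -0.09   -0.04    0.99   -0.02   -0.03   -0.08]
  [ -0.11   -0.09   -0.09   -0.11    0.91   -0.04   -0.06]
  [ -0.07   -0.01   -0.10   -0.05   -0.03    0.96   -0.07]
  [ -0.04   -0.07   -0.01   -0.06   -0.10   -0.09    0.90]
Leontief inverse L = M⁻¹:
  [  1.0629    0.1166    0.1013    0.1483    0.0517    0.1020    0.0451]
  [  0.1164    1.0674    0.1158    0.1294    0.1091    0.0895    0.0889]
  [  0.0892    0.1145    1.1300    0.1204    0.1104    0.1088    0.0590]
  [  0.1362    0.1279    0.0788    1.0578    0.0569    0.0684    0.1135]
  [  0.1764    0.1567    0.1553    0.1824    1.1465    0.0965    0.1143]
  [  0.1077    0.0519    0.1398    0.0941    0.0661    1.0778    0.1038]
  [  0.0967    0.1206    0.0626    0.1182    0.1498    0.1358    1.1513]
Total output x = L · d:
  x_0 = 1.0629·94 + 0.1166·56 + 0.1013·90 + 0.1483·5 + 0.0517·39 + 0.1020·73 + 0.0451·17 = 126.5322
  x_1 = 0.1164·94 + 1.0674·56 + 0.1158·90 + 0.1294·5 + 0.1091·39 + 0.0895·73 + 0.0889·17 = 94.0832
  x_2 = 0.0892·94 + 0.1145·56 + 1.1300·90 + 0.1204·5 + 0.1104·39 + 0.1088·73 + 0.0590·17 = 130.3402
  x_3 = 0.1362·94 + 0.1279·56 + 0.0788·90 + 1.0578·5 + 0.0569·39 + 0.0684·73 + 0.1135·17 = 41.4928
  x_4 = 0.1764·94 + 0.1567·56 + 0.1553·90 + 0.1824·5 + 1.1465·39 + 0.0965·73 + 0.1143·17 = 93.9437
  x_5 = 0.1077·94 + 0.0519·56 + 0.1398·90 + 0.0941·5 + 0.0661·39 + 1.0778·73 + 0.1038·17 = 109.1069
  x_6 = 0.0967·94 + 0.1206·56 + 0.0626·90 + 0.1182·5 + 0.1498·39 + 0.1358·73 + 1.1513·17 = 57.3934

L[5,0] = 0.1077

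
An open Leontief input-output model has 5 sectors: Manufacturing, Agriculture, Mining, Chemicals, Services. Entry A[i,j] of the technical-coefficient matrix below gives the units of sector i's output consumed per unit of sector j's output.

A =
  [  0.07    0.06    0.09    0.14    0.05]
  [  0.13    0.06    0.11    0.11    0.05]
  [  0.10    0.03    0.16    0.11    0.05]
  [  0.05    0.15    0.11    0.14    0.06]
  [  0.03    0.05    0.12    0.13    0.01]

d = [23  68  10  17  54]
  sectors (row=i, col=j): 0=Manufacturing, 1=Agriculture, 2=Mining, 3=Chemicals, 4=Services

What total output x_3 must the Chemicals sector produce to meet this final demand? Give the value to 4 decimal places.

47.1479

Form M = I − A:
  [  0.93   -0.06   -0.09   -0.14   -0.05]
  [ -0.13    0.94   -0.11   -0.11   -0.05]
  [ -0.10   -0.03    0.84   -0.11   -0.05]
  [ -0.05   -0.15   -0.11    0.86   -0.06]
  [ -0.03   -0.05   -0.12   -0.13    0.99]
Leontief inverse L = M⁻¹:
  [  1.1267    0.1197    0.1794    0.2347    0.0862]
  [  0.1938    1.1220    0.2088    0.2154    0.0901]
  [  0.1623    0.0892    1.2601    0.2125    0.0892]
  [  0.1256    0.2211    0.2218    1.2557    0.1048]
  [  0.0801    0.1001    0.1979    0.2086    1.0418]
Total output x = L · d:
  x_0 = 1.1267·23 + 0.1197·68 + 0.1794·10 + 0.2347·17 + 0.0862·54 = 44.4939
  x_1 = 0.1938·23 + 1.1220·68 + 0.2088·10 + 0.2154·17 + 0.0901·54 = 91.3657
  x_2 = 0.1623·23 + 0.0892·68 + 1.2601·10 + 0.2125·17 + 0.0892·54 = 30.8315
  x_3 = 0.1256·23 + 0.2211·68 + 0.2218·10 + 1.2557·17 + 0.1048·54 = 47.1479
  x_4 = 0.0801·23 + 0.1001·68 + 0.1979·10 + 0.2086·17 + 1.0418·54 = 70.4365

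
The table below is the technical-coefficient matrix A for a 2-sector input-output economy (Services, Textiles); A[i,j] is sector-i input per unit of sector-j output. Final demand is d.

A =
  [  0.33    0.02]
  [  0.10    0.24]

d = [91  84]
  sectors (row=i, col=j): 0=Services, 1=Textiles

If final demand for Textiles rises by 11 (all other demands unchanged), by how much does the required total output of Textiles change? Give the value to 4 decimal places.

Form M = I − A:
  [  0.67   -0.02]
  [ -0.10    0.76]
Leontief inverse L = M⁻¹:
  [  1.4984    0.0394]
  [  0.1972    1.3210]
Total output x = L · d:
  x_0 = 1.4984·91 + 0.0394·84 = 139.6688
  x_1 = 0.1972·91 + 1.3210·84 = 128.9038
Δx_1 = L[1,1] · Δd_1 = 1.3210 · 11 = 14.5308

14.5308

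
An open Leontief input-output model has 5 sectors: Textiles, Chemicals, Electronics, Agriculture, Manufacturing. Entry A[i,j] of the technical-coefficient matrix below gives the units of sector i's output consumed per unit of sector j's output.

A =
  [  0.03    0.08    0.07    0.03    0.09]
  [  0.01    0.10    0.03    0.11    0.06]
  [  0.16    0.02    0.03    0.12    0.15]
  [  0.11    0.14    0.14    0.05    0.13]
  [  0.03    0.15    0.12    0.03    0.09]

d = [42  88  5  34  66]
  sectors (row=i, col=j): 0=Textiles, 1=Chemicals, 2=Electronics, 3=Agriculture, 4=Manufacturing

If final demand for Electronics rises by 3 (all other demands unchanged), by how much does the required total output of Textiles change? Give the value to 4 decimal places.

Form M = I − A:
  [  0.97   -0.08   -0.07   -0.03   -0.09]
  [ -0.01    0.90   -0.03   -0.11   -0.06]
  [ -0.16   -0.02    0.97   -0.12   -0.15]
  [ -0.11   -0.14   -0.14    0.95   -0.13]
  [ -0.03   -0.15   -0.12   -0.03    0.91]
Leontief inverse L = M⁻¹:
  [  1.0620    0.1307    0.1077    0.0667    0.1409]
  [  0.0447    1.1589    0.0747    0.1486    0.1144]
  [  0.2089    0.1077    1.1021    0.1656    0.2331]
  [  0.1707    0.2315    0.2089    1.1184    0.2263]
  [  0.0755    0.2172    0.1681    0.0854    1.1606]
Total output x = L · d:
  x_0 = 1.0620·42 + 0.1307·88 + 0.1077·5 + 0.0667·34 + 0.1409·66 = 68.2103
  x_1 = 0.0447·42 + 1.1589·88 + 0.0747·5 + 0.1486·34 + 0.1144·66 = 116.8369
  x_2 = 0.2089·42 + 0.1077·88 + 1.1021·5 + 0.1656·34 + 0.2331·66 = 44.7734
  x_3 = 0.1707·42 + 0.2315·88 + 0.2089·5 + 1.1184·34 + 0.2263·66 = 81.5475
  x_4 = 0.0755·42 + 0.2172·88 + 0.1681·5 + 0.0854·34 + 1.1606·66 = 102.6276
Δx_0 = L[0,2] · Δd_2 = 0.1077 · 3 = 0.3232

0.3232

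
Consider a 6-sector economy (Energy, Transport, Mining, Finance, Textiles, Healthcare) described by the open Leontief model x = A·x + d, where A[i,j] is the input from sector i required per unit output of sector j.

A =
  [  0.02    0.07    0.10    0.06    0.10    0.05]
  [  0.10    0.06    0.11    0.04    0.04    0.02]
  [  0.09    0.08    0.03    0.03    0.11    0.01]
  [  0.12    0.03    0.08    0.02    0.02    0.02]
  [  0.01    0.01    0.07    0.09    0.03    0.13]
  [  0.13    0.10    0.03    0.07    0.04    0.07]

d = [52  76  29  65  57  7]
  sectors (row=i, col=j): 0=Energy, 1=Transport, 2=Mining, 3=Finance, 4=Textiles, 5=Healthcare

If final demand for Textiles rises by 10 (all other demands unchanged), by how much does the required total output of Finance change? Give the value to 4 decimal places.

0.5395

Form M = I − A:
  [  0.98   -0.07   -0.10   -0.06   -0.10   -0.05]
  [ -0.10    0.94   -0.11   -0.04   -0.04   -0.02]
  [ -0.09   -0.08    0.97   -0.03   -0.11   -0.01]
  [ -0.12   -0.03   -0.08    0.98   -0.02   -0.02]
  [ -0.01   -0.01   -0.07   -0.09    0.97   -0.13]
  [ -0.13   -0.10   -0.03   -0.07   -0.04    0.93]
Leontief inverse L = M⁻¹:
  [  1.0677    0.1047    0.1419    0.0923    0.1358    0.0821]
  [  0.1409    1.0951    0.1516    0.0686    0.0802    0.0454]
  [  0.1240    0.1084    1.0725    0.0609    0.1419    0.0417]
  [  0.1501    0.0590    0.1134    1.0433    0.0539    0.0405]
  [  0.0598    0.0447    0.1022    0.1170    1.0594    0.1559]
  [  0.1823    0.1423    0.0837    0.1058    0.0818    1.1027]
Total output x = L · d:
  x_0 = 1.0677·52 + 0.1047·76 + 0.1419·29 + 0.0923·65 + 0.1358·57 + 0.0821·7 = 81.9101
  x_1 = 0.1409·52 + 1.0951·76 + 0.1516·29 + 0.0686·65 + 0.0802·57 + 0.0454·7 = 104.2937
  x_2 = 0.1240·52 + 0.1084·76 + 1.0725·29 + 0.0609·65 + 0.1419·57 + 0.0417·7 = 58.1221
  x_3 = 0.1501·52 + 0.0590·76 + 0.1134·29 + 1.0433·65 + 0.0539·57 + 0.0405·7 = 86.7534
  x_4 = 0.0598·52 + 0.0447·76 + 0.1022·29 + 0.1170·65 + 1.0594·57 + 0.1559·7 = 78.5516
  x_5 = 0.1823·52 + 0.1423·76 + 0.0837·29 + 0.1058·65 + 0.0818·57 + 1.1027·7 = 41.9743
Δx_3 = L[3,4] · Δd_4 = 0.0539 · 10 = 0.5395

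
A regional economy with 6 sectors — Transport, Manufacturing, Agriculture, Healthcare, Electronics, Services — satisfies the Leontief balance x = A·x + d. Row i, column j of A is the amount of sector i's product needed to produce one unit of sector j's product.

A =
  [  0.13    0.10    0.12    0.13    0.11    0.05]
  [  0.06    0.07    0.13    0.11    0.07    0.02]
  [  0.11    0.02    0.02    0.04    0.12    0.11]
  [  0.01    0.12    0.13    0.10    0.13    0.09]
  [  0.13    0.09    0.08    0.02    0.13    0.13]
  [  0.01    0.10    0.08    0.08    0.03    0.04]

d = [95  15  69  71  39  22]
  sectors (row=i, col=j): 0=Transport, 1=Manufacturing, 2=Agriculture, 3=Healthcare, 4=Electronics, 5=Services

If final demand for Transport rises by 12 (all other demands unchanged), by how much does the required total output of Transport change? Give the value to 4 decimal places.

14.8289

Form M = I − A:
  [  0.87   -0.10   -0.12   -0.13   -0.11   -0.05]
  [ -0.06    0.93   -0.13   -0.11   -0.07   -0.02]
  [ -0.11   -0.02    0.98   -0.04   -0.12   -0.11]
  [ -0.01   -0.12   -0.13    0.90   -0.13   -0.09]
  [ -0.13   -0.09   -0.08   -0.02    0.87   -0.13]
  [ -0.01   -0.10   -0.08   -0.08   -0.03    0.96]
Leontief inverse L = M⁻¹:
  [  1.2357    0.2084    0.2425    0.2337    0.2466    0.1518]
  [  0.1344    1.1442    0.2138    0.1810    0.1689    0.0952]
  [  0.1794    0.0953    1.1001    0.1065    0.2040    0.1750]
  [  0.0958    0.2108    0.2311    1.1824    0.2438    0.1797]
  [  0.2257    0.1859    0.1860    0.1104    1.2425    0.2155]
  [  0.0569    0.1527    0.1415    0.1321    0.0963    1.0895]
Total output x = L · d:
  x_0 = 1.2357·95 + 0.2084·15 + 0.2425·69 + 0.2337·71 + 0.2466·39 + 0.1518·22 = 166.8062
  x_1 = 0.1344·95 + 1.1442·15 + 0.2138·69 + 0.1810·71 + 0.1689·39 + 0.0952·22 = 66.2075
  x_2 = 0.1794·95 + 0.0953·15 + 1.1001·69 + 0.1065·71 + 0.2040·39 + 0.1750·22 = 113.7472
  x_3 = 0.0958·95 + 0.2108·15 + 0.2311·69 + 1.1824·71 + 0.2438·39 + 0.1797·22 = 125.6269
  x_4 = 0.2257·95 + 0.1859·15 + 0.1860·69 + 0.1104·71 + 1.2425·39 + 0.2155·22 = 98.1025
  x_5 = 0.0569·95 + 0.1527·15 + 0.1415·69 + 0.1321·71 + 0.0963·39 + 1.0895·22 = 54.5644
Δx_0 = L[0,0] · Δd_0 = 1.2357 · 12 = 14.8289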